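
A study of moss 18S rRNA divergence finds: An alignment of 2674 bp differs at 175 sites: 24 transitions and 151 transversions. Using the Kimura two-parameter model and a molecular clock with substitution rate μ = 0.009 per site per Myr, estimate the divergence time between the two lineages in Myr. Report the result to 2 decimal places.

3.81

P = 24/2674 ≈ 0.008975 and Q = 151/2674 ≈ 0.05647.
Under the Kimura two-parameter model, d = −½ ln(1 − 2P − Q) − ¼ ln(1 − 2Q).
1 − 2P − Q = 0.92558, giving −½ ln(0.92558) = 0.038667.
1 − 2Q = 0.88706, giving −¼ ln(0.88706) = 0.029961.
d = 0.038667 + 0.029961 = 0.068628.
Under a molecular clock d = 2μt, so t = d/(2μ) = 0.068628 / (2 × 0.009) = 3.81 Myr.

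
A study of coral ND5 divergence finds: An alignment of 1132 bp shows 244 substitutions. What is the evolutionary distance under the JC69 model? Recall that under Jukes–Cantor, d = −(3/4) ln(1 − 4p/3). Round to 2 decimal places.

0.25

p = 244/1132 ≈ 0.215548.
d = −(3/4) ln(1 − 4p/3) = −0.75 ln(1 − 0.287397) = −0.75 ln(0.712603)
  = −0.75 × (-0.338831) = 0.254123 substitutions/site.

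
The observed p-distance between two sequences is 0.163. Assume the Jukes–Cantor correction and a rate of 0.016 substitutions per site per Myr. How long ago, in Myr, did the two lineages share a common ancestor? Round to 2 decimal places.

d = −(3/4) ln(1 − 4p/3) = −0.75 ln(1 − 0.217333) = −0.75 ln(0.782667)
  = −0.75 × (-0.245048) = 0.183786 substitutions/site.
Under a molecular clock d = 2μt, so t = d/(2μ) = 0.183786 / (2 × 0.016) = 5.74 Myr.

5.74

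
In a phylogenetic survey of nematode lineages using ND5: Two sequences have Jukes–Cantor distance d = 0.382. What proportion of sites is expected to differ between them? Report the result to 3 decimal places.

0.299

p = (3/4)(1 − e^(−4d/3)) = 0.75 × (1 − e^(-0.509333)) = 0.75 × (1 − 0.600896) = 0.299328.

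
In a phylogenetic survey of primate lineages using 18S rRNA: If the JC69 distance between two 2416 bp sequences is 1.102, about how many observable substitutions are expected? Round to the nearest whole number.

1395

Invert JC69: p = (3/4)(1 − e^(−4d/3)) = 0.75 × (1 − e^(-1.469333)) = 0.75 × (1 − 0.230079) = 0.577441.
Expected differing sites = pL ≈ 0.577441 × 2416 = 1395.097456 ≈ 1395.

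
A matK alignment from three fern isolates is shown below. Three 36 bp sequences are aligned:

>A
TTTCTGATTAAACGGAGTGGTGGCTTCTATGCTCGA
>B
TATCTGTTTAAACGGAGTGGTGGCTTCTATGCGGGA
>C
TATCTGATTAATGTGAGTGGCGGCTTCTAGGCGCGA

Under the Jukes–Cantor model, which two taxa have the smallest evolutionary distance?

A and B

A–B: 4/36 differ, p = 0.111, d = 0.120.
A–C: 7/36 differ, p = 0.194, d = 0.225.
B–C: 7/36 differ, p = 0.194, d = 0.225.
The smallest distance is between A and B.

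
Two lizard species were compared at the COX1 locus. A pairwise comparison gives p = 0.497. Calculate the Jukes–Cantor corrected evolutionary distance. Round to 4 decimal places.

d = −(3/4) ln(1 − 4p/3) = −0.75 ln(1 − 0.662667) = −0.75 ln(0.337333)
  = −0.75 × (-1.086685) = 0.815014 substitutions/site.

0.8150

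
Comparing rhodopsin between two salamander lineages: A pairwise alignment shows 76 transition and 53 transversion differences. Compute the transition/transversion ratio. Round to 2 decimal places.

R = 76/53 = 1.433962… ≈ 1.43 (to 2 d.p.).

1.43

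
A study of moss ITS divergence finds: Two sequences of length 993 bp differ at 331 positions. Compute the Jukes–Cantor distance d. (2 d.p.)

0.44

p = 331/993 ≈ 0.333333.
d = −(3/4) ln(1 − 4p/3) = −0.75 ln(1 − 0.444444) = −0.75 ln(0.555556)
  = −0.75 × (-0.587786) = 0.440840 substitutions/site.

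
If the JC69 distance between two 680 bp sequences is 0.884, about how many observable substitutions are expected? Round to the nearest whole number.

Invert JC69: p = (3/4)(1 − e^(−4d/3)) = 0.75 × (1 − e^(-1.178667)) = 0.75 × (1 − 0.307689) = 0.519233.
Expected differing sites = pL ≈ 0.519233 × 680 = 353.07844 ≈ 353.

353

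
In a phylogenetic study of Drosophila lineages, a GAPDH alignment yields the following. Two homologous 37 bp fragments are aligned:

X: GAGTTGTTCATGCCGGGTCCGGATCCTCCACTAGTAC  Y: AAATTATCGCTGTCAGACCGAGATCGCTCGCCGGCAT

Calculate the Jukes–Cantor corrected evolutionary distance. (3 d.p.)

The sequences differ at 20 of 37 sites, so p = 20/37 ≈ 0.540541.
d = −(3/4) ln(1 − 4p/3) = −0.75 ln(1 − 0.720721) = −0.75 ln(0.279279)
  = −0.75 × (-1.275544) = 0.956658 substitutions/site.

0.957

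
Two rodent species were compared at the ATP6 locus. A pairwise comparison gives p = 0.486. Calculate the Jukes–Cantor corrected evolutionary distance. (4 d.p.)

d = −(3/4) ln(1 − 4p/3) = −0.75 ln(1 − 0.648) = −0.75 ln(0.352)
  = −0.75 × (-1.044124) = 0.783093 substitutions/site.

0.7831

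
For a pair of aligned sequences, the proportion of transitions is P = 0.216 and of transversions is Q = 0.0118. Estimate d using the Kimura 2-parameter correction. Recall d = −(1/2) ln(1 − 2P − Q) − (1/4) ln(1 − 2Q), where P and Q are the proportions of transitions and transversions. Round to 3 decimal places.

0.299

Under the Kimura two-parameter model, d = −½ ln(1 − 2P − Q) − ¼ ln(1 − 2Q).
1 − 2P − Q = 0.5562, giving −½ ln(0.5562) = 0.293314.
1 − 2Q = 0.9764, giving −¼ ln(0.9764) = 0.005971.
d = 0.293314 + 0.005971 = 0.299285.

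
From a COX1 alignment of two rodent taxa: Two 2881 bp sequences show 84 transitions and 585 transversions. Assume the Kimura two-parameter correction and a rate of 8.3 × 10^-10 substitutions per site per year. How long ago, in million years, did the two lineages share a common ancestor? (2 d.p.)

P = 84/2881 ≈ 0.029157 and Q = 585/2881 ≈ 0.203054.
Under the Kimura two-parameter model, d = −½ ln(1 − 2P − Q) − ¼ ln(1 − 2Q).
1 − 2P − Q = 0.738632, giving −½ ln(0.738632) = 0.151478.
1 − 2Q = 0.593892, giving −¼ ln(0.593892) = 0.130264.
d = 0.151478 + 0.130264 = 0.281742.
Under a molecular clock d = 2μt, so t = d/(2μ) = 0.281742 / (2 × 8.3 × 10^-10) = 169.72 million years.

169.72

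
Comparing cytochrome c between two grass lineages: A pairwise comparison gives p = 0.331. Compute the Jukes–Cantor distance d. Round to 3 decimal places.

0.437

d = −(3/4) ln(1 − 4p/3) = −0.75 ln(1 − 0.441333) = −0.75 ln(0.558667)
  = −0.75 × (-0.582202) = 0.436652 substitutions/site.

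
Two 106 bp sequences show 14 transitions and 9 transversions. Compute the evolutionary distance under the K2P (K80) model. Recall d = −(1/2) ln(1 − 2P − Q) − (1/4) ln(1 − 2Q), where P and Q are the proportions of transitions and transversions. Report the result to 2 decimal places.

0.26

P = 14/106 ≈ 0.132075 and Q = 9/106 ≈ 0.084906.
Under the Kimura two-parameter model, d = −½ ln(1 − 2P − Q) − ¼ ln(1 − 2Q).
1 − 2P − Q = 0.650944, giving −½ ln(0.650944) = 0.214666.
1 − 2Q = 0.830188, giving −¼ ln(0.830188) = 0.046526.
d = 0.214666 + 0.046526 = 0.261192.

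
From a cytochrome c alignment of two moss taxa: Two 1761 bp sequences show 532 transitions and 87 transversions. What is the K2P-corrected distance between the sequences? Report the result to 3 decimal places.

0.556

P = 532/1761 ≈ 0.302101 and Q = 87/1761 ≈ 0.049404.
Under the Kimura two-parameter model, d = −½ ln(1 − 2P − Q) − ¼ ln(1 − 2Q).
1 − 2P − Q = 0.346394, giving −½ ln(0.346394) = 0.530089.
1 − 2Q = 0.901192, giving −¼ ln(0.901192) = 0.026009.
d = 0.530089 + 0.026009 = 0.556098.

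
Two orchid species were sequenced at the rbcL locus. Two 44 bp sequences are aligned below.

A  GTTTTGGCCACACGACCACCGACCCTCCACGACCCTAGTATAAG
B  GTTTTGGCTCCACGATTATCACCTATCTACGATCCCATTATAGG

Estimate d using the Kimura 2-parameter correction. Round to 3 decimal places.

Of 44 sites, 10 differences are transitions and 4 are transversions, so P = 10/44 ≈ 0.227273 and Q = 4/44 ≈ 0.090909.
Under the Kimura two-parameter model, d = −½ ln(1 − 2P − Q) − ¼ ln(1 − 2Q).
1 − 2P − Q = 0.454545, giving −½ ln(0.454545) = 0.394229.
1 − 2Q = 0.818182, giving −¼ ln(0.818182) = 0.050168.
d = 0.394229 + 0.050168 = 0.444397.

0.444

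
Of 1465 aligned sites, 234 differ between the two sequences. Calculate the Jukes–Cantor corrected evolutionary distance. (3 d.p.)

0.180

p = 234/1465 ≈ 0.159727.
d = −(3/4) ln(1 − 4p/3) = −0.75 ln(1 − 0.212969) = −0.75 ln(0.787031)
  = −0.75 × (-0.239488) = 0.179616 substitutions/site.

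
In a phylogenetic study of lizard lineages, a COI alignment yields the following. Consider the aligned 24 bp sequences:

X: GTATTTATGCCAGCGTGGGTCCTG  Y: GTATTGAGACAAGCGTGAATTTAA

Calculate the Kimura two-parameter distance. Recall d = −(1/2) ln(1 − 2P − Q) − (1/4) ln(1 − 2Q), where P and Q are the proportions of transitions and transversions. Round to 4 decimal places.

0.6507

Of 24 sites, 6 differences are transitions and 4 are transversions, so P = 6/24 = 0.25 and Q = 4/24 ≈ 0.166667.
Under the Kimura two-parameter model, d = −½ ln(1 − 2P − Q) − ¼ ln(1 − 2Q).
1 − 2P − Q = 0.333333, giving −½ ln(0.333333) = 0.549307.
1 − 2Q = 0.666666, giving −¼ ln(0.666666) = 0.101367.
d = 0.549307 + 0.101367 = 0.650674.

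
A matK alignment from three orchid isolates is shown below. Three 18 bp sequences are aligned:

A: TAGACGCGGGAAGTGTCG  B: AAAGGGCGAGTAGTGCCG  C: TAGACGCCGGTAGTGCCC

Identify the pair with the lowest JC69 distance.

A and C

A–B: 7/18 differ, p = 0.389, d = 0.548.
A–C: 4/18 differ, p = 0.222, d = 0.264.
B–C: 7/18 differ, p = 0.389, d = 0.548.
The smallest distance is between A and C.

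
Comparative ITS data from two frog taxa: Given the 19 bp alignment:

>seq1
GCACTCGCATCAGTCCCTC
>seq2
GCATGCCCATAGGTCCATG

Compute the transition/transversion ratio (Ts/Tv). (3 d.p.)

0.400

Transitions are A↔G and C↔T; transversions are all other mismatches.
Transitions: 2. Transversions: 5.
R = 2/5 = 0.400.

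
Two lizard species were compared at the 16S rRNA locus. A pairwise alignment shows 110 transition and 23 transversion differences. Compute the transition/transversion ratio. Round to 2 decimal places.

R = 110/23 = 4.782608… ≈ 4.78 (to 2 d.p.).

4.78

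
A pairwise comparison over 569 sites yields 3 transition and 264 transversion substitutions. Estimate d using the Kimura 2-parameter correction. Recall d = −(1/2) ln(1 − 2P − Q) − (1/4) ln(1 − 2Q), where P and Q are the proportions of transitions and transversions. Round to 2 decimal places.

P = 3/569 ≈ 0.005272 and Q = 264/569 ≈ 0.463972.
Under the Kimura two-parameter model, d = −½ ln(1 − 2P − Q) − ¼ ln(1 − 2Q).
1 − 2P − Q = 0.525484, giving −½ ln(0.525484) = 0.321718.
1 − 2Q = 0.072056, giving −¼ ln(0.072056) = 0.657578.
d = 0.321718 + 0.657578 = 0.979296.

0.98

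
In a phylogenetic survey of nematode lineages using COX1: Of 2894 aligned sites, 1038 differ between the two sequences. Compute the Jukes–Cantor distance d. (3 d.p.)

p = 1038/2894 ≈ 0.358673.
d = −(3/4) ln(1 − 4p/3) = −0.75 ln(1 − 0.478231) = −0.75 ln(0.521769)
  = −0.75 × (-0.650530) = 0.487898 substitutions/site.

0.488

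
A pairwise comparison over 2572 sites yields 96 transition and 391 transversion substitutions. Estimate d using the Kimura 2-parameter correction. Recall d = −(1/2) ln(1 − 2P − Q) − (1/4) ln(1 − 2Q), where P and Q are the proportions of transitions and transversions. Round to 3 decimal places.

0.219

P = 96/2572 ≈ 0.037325 and Q = 391/2572 ≈ 0.152022.
Under the Kimura two-parameter model, d = −½ ln(1 − 2P − Q) − ¼ ln(1 − 2Q).
1 − 2P − Q = 0.773328, giving −½ ln(0.773328) = 0.128526.
1 − 2Q = 0.695956, giving −¼ ln(0.695956) = 0.090617.
d = 0.128526 + 0.090617 = 0.219143.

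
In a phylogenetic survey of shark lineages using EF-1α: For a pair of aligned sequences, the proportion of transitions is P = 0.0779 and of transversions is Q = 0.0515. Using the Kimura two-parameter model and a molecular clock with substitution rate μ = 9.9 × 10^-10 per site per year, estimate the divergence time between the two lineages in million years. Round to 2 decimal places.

Under the Kimura two-parameter model, d = −½ ln(1 − 2P − Q) − ¼ ln(1 − 2Q).
1 − 2P − Q = 0.7927, giving −½ ln(0.7927) = 0.116155.
1 − 2Q = 0.897, giving −¼ ln(0.897) = 0.027175.
d = 0.116155 + 0.027175 = 0.143330.
Under a molecular clock d = 2μt, so t = d/(2μ) = 0.143330 / (2 × 9.9 × 10^-10) = 72.39 million years.

72.39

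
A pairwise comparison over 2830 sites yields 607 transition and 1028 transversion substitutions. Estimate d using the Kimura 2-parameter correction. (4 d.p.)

1.1098

P = 607/2830 ≈ 0.214488 and Q = 1028/2830 ≈ 0.363251.
Under the Kimura two-parameter model, d = −½ ln(1 − 2P − Q) − ¼ ln(1 − 2Q).
1 − 2P − Q = 0.207773, giving −½ ln(0.207773) = 0.785655.
1 − 2Q = 0.273498, giving −¼ ln(0.273498) = 0.324115.
d = 0.785655 + 0.324115 = 1.109770.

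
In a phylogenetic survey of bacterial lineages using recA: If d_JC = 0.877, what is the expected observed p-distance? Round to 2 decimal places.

0.52

p = (3/4)(1 − e^(−4d/3)) = 0.75 × (1 − e^(-1.169333)) = 0.75 × (1 − 0.310574) = 0.517070.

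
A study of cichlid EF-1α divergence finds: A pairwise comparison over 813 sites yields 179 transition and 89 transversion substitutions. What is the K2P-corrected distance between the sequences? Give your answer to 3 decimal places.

0.461

P = 179/813 ≈ 0.220172 and Q = 89/813 ≈ 0.109471.
Under the Kimura two-parameter model, d = −½ ln(1 − 2P − Q) − ¼ ln(1 − 2Q).
1 − 2P − Q = 0.450185, giving −½ ln(0.450185) = 0.399048.
1 − 2Q = 0.781058, giving −¼ ln(0.781058) = 0.061776.
d = 0.399048 + 0.061776 = 0.460824.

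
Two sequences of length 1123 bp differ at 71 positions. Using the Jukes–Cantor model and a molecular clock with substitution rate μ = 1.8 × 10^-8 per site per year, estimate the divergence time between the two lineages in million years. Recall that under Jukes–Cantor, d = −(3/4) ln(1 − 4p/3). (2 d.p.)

p = 71/1123 ≈ 0.063224.
d = −(3/4) ln(1 − 4p/3) = −0.75 ln(1 − 0.084299) = −0.75 ln(0.915701)
  = −0.75 × (-0.088065) = 0.066049 substitutions/site.
Under a molecular clock d = 2μt, so t = d/(2μ) = 0.066049 / (2 × 1.8 × 10^-8) = 1.83 million years.

1.83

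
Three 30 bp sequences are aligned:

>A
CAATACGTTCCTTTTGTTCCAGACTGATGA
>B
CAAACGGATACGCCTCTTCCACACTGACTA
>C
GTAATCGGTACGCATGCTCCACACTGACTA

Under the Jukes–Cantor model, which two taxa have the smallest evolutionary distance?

A–B: 12/30 differ, p = 0.400, d = 0.572.
A–C: 13/30 differ, p = 0.433, d = 0.647.
B–C: 8/30 differ, p = 0.267, d = 0.330.
The smallest distance is between B and C.

B and C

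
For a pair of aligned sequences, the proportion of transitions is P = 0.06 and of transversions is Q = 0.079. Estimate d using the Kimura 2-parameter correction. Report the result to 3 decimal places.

0.154

Under the Kimura two-parameter model, d = −½ ln(1 − 2P − Q) − ¼ ln(1 − 2Q).
1 − 2P − Q = 0.801, giving −½ ln(0.801) = 0.110947.
1 − 2Q = 0.842, giving −¼ ln(0.842) = 0.042994.
d = 0.110947 + 0.042994 = 0.153941.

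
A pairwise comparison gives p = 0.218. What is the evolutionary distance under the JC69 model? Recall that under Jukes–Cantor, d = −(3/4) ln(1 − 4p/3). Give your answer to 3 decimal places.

0.258

d = −(3/4) ln(1 − 4p/3) = −0.75 ln(1 − 0.290667) = −0.75 ln(0.709333)
  = −0.75 × (-0.343430) = 0.257573 substitutions/site.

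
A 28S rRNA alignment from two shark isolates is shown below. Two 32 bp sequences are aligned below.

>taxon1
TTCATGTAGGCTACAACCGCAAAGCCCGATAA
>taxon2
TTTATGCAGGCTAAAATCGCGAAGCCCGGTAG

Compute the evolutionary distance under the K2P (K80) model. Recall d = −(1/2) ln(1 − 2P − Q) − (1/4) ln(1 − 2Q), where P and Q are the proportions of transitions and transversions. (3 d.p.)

Of 32 sites, 6 differences are transitions and 1 are transversions, so P = 6/32 = 0.1875 and Q = 1/32 = 0.03125.
Under the Kimura two-parameter model, d = −½ ln(1 − 2P − Q) − ¼ ln(1 − 2Q).
1 − 2P − Q = 0.59375, giving −½ ln(0.59375) = 0.260648.
1 − 2Q = 0.9375, giving −¼ ln(0.9375) = 0.016135.
d = 0.260648 + 0.016135 = 0.276783.

0.277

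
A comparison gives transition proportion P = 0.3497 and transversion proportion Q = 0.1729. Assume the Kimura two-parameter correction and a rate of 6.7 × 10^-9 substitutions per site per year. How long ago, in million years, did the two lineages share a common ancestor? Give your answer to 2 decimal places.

Under the Kimura two-parameter model, d = −½ ln(1 − 2P − Q) − ¼ ln(1 − 2Q).
1 − 2P − Q = 0.1277, giving −½ ln(0.1277) = 1.029036.
1 − 2Q = 0.6542, giving −¼ ln(0.6542) = 0.106086.
d = 1.029036 + 0.106086 = 1.135122.
Under a molecular clock d = 2μt, so t = d/(2μ) = 1.135122 / (2 × 6.7 × 10^-9) = 84.71 million years.

84.71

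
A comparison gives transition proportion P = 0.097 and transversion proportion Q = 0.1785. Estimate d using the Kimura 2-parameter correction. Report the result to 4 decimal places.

Under the Kimura two-parameter model, d = −½ ln(1 − 2P − Q) − ¼ ln(1 − 2Q).
1 − 2P − Q = 0.6275, giving −½ ln(0.6275) = 0.233006.
1 − 2Q = 0.643, giving −¼ ln(0.643) = 0.110403.
d = 0.233006 + 0.110403 = 0.343409.

0.3434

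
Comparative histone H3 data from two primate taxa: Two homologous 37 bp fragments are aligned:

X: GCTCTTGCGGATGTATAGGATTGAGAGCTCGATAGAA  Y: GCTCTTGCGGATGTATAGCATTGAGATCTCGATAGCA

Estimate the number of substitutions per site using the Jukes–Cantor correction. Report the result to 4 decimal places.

0.0858

The sequences differ at 3 of 37 sites (19, 27, 36), so p = 3/37 ≈ 0.081081.
d = −(3/4) ln(1 − 4p/3) = −0.75 ln(1 − 0.108108) = −0.75 ln(0.891892)
  = −0.75 × (-0.114410) = 0.085808 substitutions/site.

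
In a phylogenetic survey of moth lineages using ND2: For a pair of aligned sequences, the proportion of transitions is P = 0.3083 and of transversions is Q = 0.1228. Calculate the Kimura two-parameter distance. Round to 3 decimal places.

Under the Kimura two-parameter model, d = −½ ln(1 − 2P − Q) − ¼ ln(1 − 2Q).
1 − 2P − Q = 0.2606, giving −½ ln(0.2606) = 0.672384.
1 − 2Q = 0.7544, giving −¼ ln(0.7544) = 0.070458.
d = 0.672384 + 0.070458 = 0.742842.

0.743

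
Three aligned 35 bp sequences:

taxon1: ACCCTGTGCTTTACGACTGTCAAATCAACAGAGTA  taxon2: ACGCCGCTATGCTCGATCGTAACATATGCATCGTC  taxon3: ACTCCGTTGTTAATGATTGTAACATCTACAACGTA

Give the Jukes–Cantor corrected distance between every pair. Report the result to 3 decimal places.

d(taxon1,taxon2) = 0.868, d(taxon1,taxon3) = 0.458, d(taxon2,taxon3) = 0.458

taxon1–taxon2: 18/35 sites differ → p ≈ 0.514286, d = −0.75 ln(1 − 0.685715) = 0.868091 ≈ 0.868.
taxon1–taxon3: 12/35 sites differ → p ≈ 0.342857, d = −0.75 ln(1 − 0.457143) = 0.458182 ≈ 0.458.
taxon2–taxon3: 12/35 sites differ → p ≈ 0.342857, d = −0.75 ln(1 − 0.457143) = 0.458182 ≈ 0.458.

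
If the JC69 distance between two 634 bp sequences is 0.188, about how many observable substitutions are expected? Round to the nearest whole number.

105

Invert JC69: p = (3/4)(1 − e^(−4d/3)) = 0.75 × (1 − e^(-0.250667)) = 0.75 × (1 − 0.778281) = 0.166289.
Expected differing sites = pL ≈ 0.166289 × 634 = 105.427226 ≈ 105.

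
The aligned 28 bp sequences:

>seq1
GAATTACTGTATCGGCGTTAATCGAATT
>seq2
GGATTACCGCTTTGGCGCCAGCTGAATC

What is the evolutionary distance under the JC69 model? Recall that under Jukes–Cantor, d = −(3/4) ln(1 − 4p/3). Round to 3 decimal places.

The sequences differ at 11 of 28 sites, so p = 11/28 ≈ 0.392857.
d = −(3/4) ln(1 − 4p/3) = −0.75 ln(1 − 0.523809) = −0.75 ln(0.476191)
  = −0.75 × (-0.741936) = 0.556452 substitutions/site.

0.556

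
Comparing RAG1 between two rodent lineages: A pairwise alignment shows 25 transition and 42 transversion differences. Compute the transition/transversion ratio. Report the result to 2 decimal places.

R = 25/42 = 0.595238… ≈ 0.60 (to 2 d.p.).

0.60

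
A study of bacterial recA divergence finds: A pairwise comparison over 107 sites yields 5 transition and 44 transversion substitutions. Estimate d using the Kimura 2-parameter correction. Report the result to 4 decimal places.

P = 5/107 ≈ 0.046729 and Q = 44/107 ≈ 0.411215.
Under the Kimura two-parameter model, d = −½ ln(1 − 2P − Q) − ¼ ln(1 − 2Q).
1 − 2P − Q = 0.495327, giving −½ ln(0.495327) = 0.351269.
1 − 2Q = 0.17757, giving −¼ ln(0.17757) = 0.432098.
d = 0.351269 + 0.432098 = 0.783367.

0.7834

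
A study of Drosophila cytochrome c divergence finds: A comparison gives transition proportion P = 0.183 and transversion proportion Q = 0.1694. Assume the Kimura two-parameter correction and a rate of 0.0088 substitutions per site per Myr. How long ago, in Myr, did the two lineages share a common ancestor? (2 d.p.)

Under the Kimura two-parameter model, d = −½ ln(1 − 2P − Q) − ¼ ln(1 − 2Q).
1 − 2P − Q = 0.4646, giving −½ ln(0.4646) = 0.383289.
1 − 2Q = 0.6612, giving −¼ ln(0.6612) = 0.103425.
d = 0.383289 + 0.103425 = 0.486714.
Under a molecular clock d = 2μt, so t = d/(2μ) = 0.486714 / (2 × 0.0088) = 27.65 Myr.

27.65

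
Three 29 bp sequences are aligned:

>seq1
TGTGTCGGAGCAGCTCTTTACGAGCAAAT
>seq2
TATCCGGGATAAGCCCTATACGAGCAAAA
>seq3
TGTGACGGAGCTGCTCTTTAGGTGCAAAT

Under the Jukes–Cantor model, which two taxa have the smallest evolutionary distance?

seq1 and seq3

seq1–seq2: 9/29 differ, p = 0.310, d = 0.401.
seq1–seq3: 4/29 differ, p = 0.138, d = 0.152.
seq2–seq3: 12/29 differ, p = 0.414, d = 0.602.
The smallest distance is between seq1 and seq3.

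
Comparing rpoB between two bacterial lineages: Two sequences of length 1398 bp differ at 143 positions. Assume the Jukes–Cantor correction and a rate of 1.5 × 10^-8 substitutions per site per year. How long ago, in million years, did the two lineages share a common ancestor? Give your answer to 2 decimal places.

3.67

p = 143/1398 ≈ 0.102289.
d = −(3/4) ln(1 − 4p/3) = −0.75 ln(1 − 0.136385) = −0.75 ln(0.863615)
  = −0.75 × (-0.146628) = 0.109971 substitutions/site.
Under a molecular clock d = 2μt, so t = d/(2μ) = 0.109971 / (2 × 1.5 × 10^-8) = 3.67 million years.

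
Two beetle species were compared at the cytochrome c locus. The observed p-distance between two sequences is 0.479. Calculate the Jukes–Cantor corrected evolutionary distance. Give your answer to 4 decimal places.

d = −(3/4) ln(1 − 4p/3) = −0.75 ln(1 − 0.638667) = −0.75 ln(0.361333)
  = −0.75 × (-1.017955) = 0.763466 substitutions/site.

0.7635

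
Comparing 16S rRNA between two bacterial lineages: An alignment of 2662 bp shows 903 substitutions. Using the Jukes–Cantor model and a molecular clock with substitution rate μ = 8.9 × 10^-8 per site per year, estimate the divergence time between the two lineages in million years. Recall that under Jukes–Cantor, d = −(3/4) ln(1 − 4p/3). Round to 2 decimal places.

2.54

p = 903/2662 ≈ 0.339219.
d = −(3/4) ln(1 − 4p/3) = −0.75 ln(1 − 0.452292) = −0.75 ln(0.547708)
  = −0.75 × (-0.602013) = 0.451510 substitutions/site.
Under a molecular clock d = 2μt, so t = d/(2μ) = 0.451510 / (2 × 8.9 × 10^-8) = 2.54 million years.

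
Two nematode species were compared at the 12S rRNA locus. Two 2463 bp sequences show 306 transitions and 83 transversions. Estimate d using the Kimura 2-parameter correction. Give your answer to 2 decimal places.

P = 306/2463 ≈ 0.124239 and Q = 83/2463 ≈ 0.033699.
Under the Kimura two-parameter model, d = −½ ln(1 − 2P − Q) − ¼ ln(1 − 2Q).
1 − 2P − Q = 0.717823, giving −½ ln(0.717823) = 0.165766.
1 − 2Q = 0.932602, giving −¼ ln(0.932602) = 0.017444.
d = 0.165766 + 0.017444 = 0.183210.

0.18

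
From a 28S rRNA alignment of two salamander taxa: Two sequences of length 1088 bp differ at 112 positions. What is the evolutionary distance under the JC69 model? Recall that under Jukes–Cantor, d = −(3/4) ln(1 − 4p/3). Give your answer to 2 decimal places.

0.11

p = 112/1088 ≈ 0.102941.
d = −(3/4) ln(1 − 4p/3) = −0.75 ln(1 − 0.137255) = −0.75 ln(0.862745)
  = −0.75 × (-0.147636) = 0.110727 substitutions/site.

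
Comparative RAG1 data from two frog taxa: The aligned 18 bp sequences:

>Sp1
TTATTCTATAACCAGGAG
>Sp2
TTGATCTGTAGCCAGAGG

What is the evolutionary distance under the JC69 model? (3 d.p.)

0.441

The sequences differ at 6 of 18 sites (3, 4, 8, 11, 16, 17), so p = 6/18 ≈ 0.333333.
d = −(3/4) ln(1 − 4p/3) = −0.75 ln(1 − 0.444444) = −0.75 ln(0.555556)
  = −0.75 × (-0.587786) = 0.440840 substitutions/site.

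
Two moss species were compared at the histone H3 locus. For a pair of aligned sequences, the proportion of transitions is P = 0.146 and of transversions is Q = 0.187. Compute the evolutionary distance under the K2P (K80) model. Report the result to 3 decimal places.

0.443

Under the Kimura two-parameter model, d = −½ ln(1 − 2P − Q) − ¼ ln(1 − 2Q).
1 − 2P − Q = 0.521, giving −½ ln(0.521) = 0.326003.
1 − 2Q = 0.626, giving −¼ ln(0.626) = 0.117101.
d = 0.326003 + 0.117101 = 0.443104.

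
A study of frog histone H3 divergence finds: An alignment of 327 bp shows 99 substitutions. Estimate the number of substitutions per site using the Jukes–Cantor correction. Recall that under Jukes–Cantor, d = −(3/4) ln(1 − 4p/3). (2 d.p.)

0.39

p = 99/327 ≈ 0.302752.
d = −(3/4) ln(1 − 4p/3) = −0.75 ln(1 − 0.403669) = −0.75 ln(0.596331)
  = −0.75 × (-0.516959) = 0.387719 substitutions/site.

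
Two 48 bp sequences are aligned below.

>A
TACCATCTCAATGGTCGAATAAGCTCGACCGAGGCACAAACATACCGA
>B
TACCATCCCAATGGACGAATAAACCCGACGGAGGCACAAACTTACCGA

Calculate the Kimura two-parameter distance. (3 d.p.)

Of 48 sites, 3 differences are transitions and 3 are transversions, so P = 3/48 = 0.0625 and Q = 3/48 = 0.0625.
Under the Kimura two-parameter model, d = −½ ln(1 − 2P − Q) − ¼ ln(1 − 2Q).
1 − 2P − Q = 0.8125, giving −½ ln(0.8125) = 0.103820.
1 − 2Q = 0.875, giving −¼ ln(0.875) = 0.033383.
d = 0.103820 + 0.033383 = 0.137203.

0.137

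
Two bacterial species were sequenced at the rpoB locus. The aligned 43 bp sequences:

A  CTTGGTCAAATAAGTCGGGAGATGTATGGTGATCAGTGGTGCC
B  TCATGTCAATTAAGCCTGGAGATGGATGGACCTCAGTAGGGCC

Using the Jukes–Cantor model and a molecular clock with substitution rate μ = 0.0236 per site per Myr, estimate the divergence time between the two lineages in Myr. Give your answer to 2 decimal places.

The sequences differ at 13 of 43 sites, so p = 13/43 ≈ 0.302326.
d = −(3/4) ln(1 − 4p/3) = −0.75 ln(1 − 0.403101) = −0.75 ln(0.596899)
  = −0.75 × (-0.516007) = 0.387005 substitutions/site.
Under a molecular clock d = 2μt, so t = d/(2μ) = 0.387005 / (2 × 0.0236) = 8.20 Myr.

8.20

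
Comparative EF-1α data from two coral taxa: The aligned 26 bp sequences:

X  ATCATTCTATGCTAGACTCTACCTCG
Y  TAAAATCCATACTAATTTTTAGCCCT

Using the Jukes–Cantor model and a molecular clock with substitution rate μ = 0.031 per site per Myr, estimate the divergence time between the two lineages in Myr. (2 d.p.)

The sequences differ at 13 of 26 sites, so p = 13/26 = 0.5.
d = −(3/4) ln(1 − 4p/3) = −0.75 ln(1 − 0.666667) = −0.75 ln(0.333333)
  = −0.75 × (-1.098613) = 0.823960 substitutions/site.
Under a molecular clock d = 2μt, so t = d/(2μ) = 0.823960 / (2 × 0.031) = 13.29 Myr.

13.29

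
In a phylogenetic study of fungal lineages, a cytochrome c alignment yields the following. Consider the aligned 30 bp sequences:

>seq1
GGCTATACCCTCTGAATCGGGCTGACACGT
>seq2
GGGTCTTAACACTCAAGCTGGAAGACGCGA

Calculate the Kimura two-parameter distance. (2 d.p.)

Of 30 sites, 1 differences are transitions and 12 are transversions, so P = 1/30 ≈ 0.033333 and Q = 12/30 = 0.4.
Under the Kimura two-parameter model, d = −½ ln(1 − 2P − Q) − ¼ ln(1 − 2Q).
1 − 2P − Q = 0.533334, giving −½ ln(0.533334) = 0.314304.
1 − 2Q = 0.2, giving −¼ ln(0.2) = 0.402359.
d = 0.314304 + 0.402359 = 0.716663.

0.72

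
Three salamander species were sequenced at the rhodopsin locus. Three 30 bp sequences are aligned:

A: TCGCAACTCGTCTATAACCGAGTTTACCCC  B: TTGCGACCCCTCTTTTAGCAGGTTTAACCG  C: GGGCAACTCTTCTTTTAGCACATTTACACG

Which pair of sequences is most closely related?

A–B: 11/30 differ, p = 0.367, d = 0.503.
A–C: 11/30 differ, p = 0.367, d = 0.503.
B–C: 9/30 differ, p = 0.300, d = 0.383.
The smallest distance is between B and C.

B and C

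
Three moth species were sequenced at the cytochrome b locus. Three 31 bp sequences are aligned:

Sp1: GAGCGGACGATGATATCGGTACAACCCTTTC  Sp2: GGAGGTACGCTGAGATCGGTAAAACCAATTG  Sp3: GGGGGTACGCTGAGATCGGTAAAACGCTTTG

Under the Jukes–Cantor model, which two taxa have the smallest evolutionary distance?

Sp1–Sp2: 10/31 differ, p = 0.323, d = 0.422.
Sp1–Sp3: 8/31 differ, p = 0.258, d = 0.316.
Sp2–Sp3: 4/31 differ, p = 0.129, d = 0.142.
The smallest distance is between Sp2 and Sp3.

Sp2 and Sp3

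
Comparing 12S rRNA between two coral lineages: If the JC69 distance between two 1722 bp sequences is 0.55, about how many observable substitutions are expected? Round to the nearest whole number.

671

Invert JC69: p = (3/4)(1 − e^(−4d/3)) = 0.75 × (1 − e^(-0.733333)) = 0.75 × (1 − 0.480305) = 0.389771.
Expected differing sites = pL ≈ 0.389771 × 1722 = 671.185662 ≈ 671.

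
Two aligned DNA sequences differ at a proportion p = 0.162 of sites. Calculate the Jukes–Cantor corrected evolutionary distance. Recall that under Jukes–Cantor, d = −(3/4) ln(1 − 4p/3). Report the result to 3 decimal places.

0.183

d = −(3/4) ln(1 − 4p/3) = −0.75 ln(1 − 0.216) = −0.75 ln(0.784)
  = −0.75 × (-0.243346) = 0.182510 substitutions/site.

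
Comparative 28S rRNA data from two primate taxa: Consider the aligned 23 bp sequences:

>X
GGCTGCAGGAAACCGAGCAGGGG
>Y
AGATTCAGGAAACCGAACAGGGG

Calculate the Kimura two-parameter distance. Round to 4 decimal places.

0.1989

Of 23 sites, 2 differences are transitions and 2 are transversions, so P = 2/23 ≈ 0.086957 and Q = 2/23 ≈ 0.086957.
Under the Kimura two-parameter model, d = −½ ln(1 − 2P − Q) − ¼ ln(1 − 2Q).
1 − 2P − Q = 0.739129, giving −½ ln(0.739129) = 0.151141.
1 − 2Q = 0.826086, giving −¼ ln(0.826086) = 0.047764.
d = 0.151141 + 0.047764 = 0.198905.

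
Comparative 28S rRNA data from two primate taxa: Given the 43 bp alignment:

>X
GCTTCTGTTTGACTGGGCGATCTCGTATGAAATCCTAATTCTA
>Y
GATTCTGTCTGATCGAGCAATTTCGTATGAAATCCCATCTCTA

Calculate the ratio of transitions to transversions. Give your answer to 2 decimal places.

Transitions are A↔G and C↔T; transversions are all other mismatches.
Transitions: 8. Transversions: 2.
R = 8/2 = 4.00.

4.00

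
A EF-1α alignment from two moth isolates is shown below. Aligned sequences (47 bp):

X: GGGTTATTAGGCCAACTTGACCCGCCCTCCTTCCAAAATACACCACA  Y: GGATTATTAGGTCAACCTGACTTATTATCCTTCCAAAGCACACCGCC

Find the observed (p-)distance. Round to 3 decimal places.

0.277

The sequences differ at 13 of 47 positions.
p = 13/47 = 0.276595… ≈ 0.277 (to 3 d.p.).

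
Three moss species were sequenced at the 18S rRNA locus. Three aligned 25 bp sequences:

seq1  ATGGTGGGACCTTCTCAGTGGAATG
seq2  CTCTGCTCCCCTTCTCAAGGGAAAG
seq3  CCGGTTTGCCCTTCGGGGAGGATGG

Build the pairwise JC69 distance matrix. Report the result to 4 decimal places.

seq1–seq2: 11/25 sites differ → p = 0.44, d = −0.75 ln(1 − 0.586667) = 0.662626 ≈ 0.6626.
seq1–seq3: 11/25 sites differ → p = 0.44, d = −0.75 ln(1 − 0.586667) = 0.662626 ≈ 0.6626.
seq2–seq3: 13/25 sites differ → p = 0.52, d = −0.75 ln(1 − 0.693333) = 0.886495 ≈ 0.8865.

d(seq1,seq2) = 0.6626, d(seq1,seq3) = 0.6626, d(seq2,seq3) = 0.8865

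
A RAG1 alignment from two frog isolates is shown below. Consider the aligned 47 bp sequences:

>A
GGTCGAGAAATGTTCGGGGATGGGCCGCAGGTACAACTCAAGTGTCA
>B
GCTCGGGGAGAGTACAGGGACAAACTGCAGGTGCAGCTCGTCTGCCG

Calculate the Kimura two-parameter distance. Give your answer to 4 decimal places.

0.6654

Of 47 sites, 14 differences are transitions and 5 are transversions, so P = 14/47 ≈ 0.297872 and Q = 5/47 ≈ 0.106383.
Under the Kimura two-parameter model, d = −½ ln(1 − 2P − Q) − ¼ ln(1 − 2Q).
1 − 2P − Q = 0.297873, giving −½ ln(0.297873) = 0.605544.
1 − 2Q = 0.787234, giving −¼ ln(0.787234) = 0.059807.
d = 0.605544 + 0.059807 = 0.665351.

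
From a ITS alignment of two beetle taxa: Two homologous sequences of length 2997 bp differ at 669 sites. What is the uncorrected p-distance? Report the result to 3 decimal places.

0.223

p = 669/2997 = 0.223223… ≈ 0.223 (to 3 d.p.).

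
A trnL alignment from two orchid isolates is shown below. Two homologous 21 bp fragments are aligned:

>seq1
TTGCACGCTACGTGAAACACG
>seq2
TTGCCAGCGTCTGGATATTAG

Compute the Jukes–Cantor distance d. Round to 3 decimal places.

The sequences differ at 10 of 21 sites (5, 6, 9, 10, 12, 13, 16, 18, 19, 20), so p = 10/21 ≈ 0.47619.
d = −(3/4) ln(1 − 4p/3) = −0.75 ln(1 − 0.63492) = −0.75 ln(0.36508)
  = −0.75 × (-1.007639) = 0.755729 substitutions/site.

0.756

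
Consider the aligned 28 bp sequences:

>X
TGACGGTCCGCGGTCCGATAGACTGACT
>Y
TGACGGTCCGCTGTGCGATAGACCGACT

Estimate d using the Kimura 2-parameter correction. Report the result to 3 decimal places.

0.116

Of 28 sites, 1 differences are transitions and 2 are transversions, so P = 1/28 ≈ 0.035714 and Q = 2/28 ≈ 0.071429.
Under the Kimura two-parameter model, d = −½ ln(1 − 2P − Q) − ¼ ln(1 − 2Q).
1 − 2P − Q = 0.857143, giving −½ ln(0.857143) = 0.077075.
1 − 2Q = 0.857142, giving −¼ ln(0.857142) = 0.038538.
d = 0.077075 + 0.038538 = 0.115613.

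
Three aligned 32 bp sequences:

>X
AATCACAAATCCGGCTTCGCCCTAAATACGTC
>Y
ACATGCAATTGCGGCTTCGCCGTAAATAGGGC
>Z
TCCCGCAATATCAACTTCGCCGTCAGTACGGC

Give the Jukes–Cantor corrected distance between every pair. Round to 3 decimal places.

X–Y: 9/32 sites differ → p = 0.28125, d = −0.75 ln(1 − 0.375) = 0.352503 ≈ 0.353.
X–Z: 13/32 sites differ → p = 0.40625, d = −0.75 ln(1 − 0.541667) = 0.585119 ≈ 0.585.
Y–Z: 10/32 sites differ → p = 0.3125, d = −0.75 ln(1 − 0.416667) = 0.404248 ≈ 0.404.

d(X,Y) = 0.353, d(X,Z) = 0.585, d(Y,Z) = 0.404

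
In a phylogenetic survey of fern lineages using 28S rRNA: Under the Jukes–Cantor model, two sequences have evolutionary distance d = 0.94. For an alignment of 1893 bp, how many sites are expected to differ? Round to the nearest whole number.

Invert JC69: p = (3/4)(1 − e^(−4d/3)) = 0.75 × (1 − e^(-1.253333)) = 0.75 × (1 − 0.285551) = 0.535837.
Expected differing sites = pL ≈ 0.535837 × 1893 = 1014.339441 ≈ 1014.

1014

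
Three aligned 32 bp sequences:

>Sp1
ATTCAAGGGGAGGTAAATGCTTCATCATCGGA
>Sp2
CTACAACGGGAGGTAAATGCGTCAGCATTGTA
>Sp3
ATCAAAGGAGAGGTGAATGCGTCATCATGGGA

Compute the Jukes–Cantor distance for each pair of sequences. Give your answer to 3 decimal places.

d(Sp1,Sp2) = 0.259, d(Sp1,Sp3) = 0.216, d(Sp2,Sp3) = 0.353

Sp1–Sp2: 7/32 sites differ → p = 0.21875, d = −0.75 ln(1 − 0.291667) = 0.258631 ≈ 0.259.
Sp1–Sp3: 6/32 sites differ → p = 0.1875, d = −0.75 ln(1 − 0.25) = 0.215762 ≈ 0.216.
Sp2–Sp3: 9/32 sites differ → p = 0.28125, d = −0.75 ln(1 − 0.375) = 0.352503 ≈ 0.353.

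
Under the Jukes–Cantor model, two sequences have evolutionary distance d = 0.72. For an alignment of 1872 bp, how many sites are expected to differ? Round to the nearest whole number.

866

Invert JC69: p = (3/4)(1 − e^(−4d/3)) = 0.75 × (1 − e^(-0.96)) = 0.75 × (1 − 0.382893) = 0.462830.
Expected differing sites = pL ≈ 0.462830 × 1872 = 866.41776 ≈ 866.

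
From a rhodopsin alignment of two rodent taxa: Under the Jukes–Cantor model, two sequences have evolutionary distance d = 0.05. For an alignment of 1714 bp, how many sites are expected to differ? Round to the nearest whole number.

Invert JC69: p = (3/4)(1 − e^(−4d/3)) = 0.75 × (1 − e^(-0.066667)) = 0.75 × (1 − 0.935507) = 0.048370.
Expected differing sites = pL ≈ 0.048370 × 1714 = 82.90618 ≈ 83.

83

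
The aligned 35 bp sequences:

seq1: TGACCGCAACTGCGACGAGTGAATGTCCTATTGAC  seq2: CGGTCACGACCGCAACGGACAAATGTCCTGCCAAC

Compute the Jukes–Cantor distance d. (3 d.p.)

The sequences differ at 15 of 35 sites, so p = 15/35 ≈ 0.428571.
d = −(3/4) ln(1 − 4p/3) = −0.75 ln(1 − 0.571428) = −0.75 ln(0.428572)
  = −0.75 × (-0.847297) = 0.635473 substitutions/site.

0.635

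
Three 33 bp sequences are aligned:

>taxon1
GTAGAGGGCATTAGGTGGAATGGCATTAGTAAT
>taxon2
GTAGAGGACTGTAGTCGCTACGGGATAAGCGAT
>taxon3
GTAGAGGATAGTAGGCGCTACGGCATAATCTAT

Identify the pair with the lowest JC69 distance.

taxon1–taxon2: 12/33 differ, p = 0.364, d = 0.497.
taxon1–taxon3: 11/33 differ, p = 0.333, d = 0.441.
taxon2–taxon3: 6/33 differ, p = 0.182, d = 0.208.
The smallest distance is between taxon2 and taxon3.

taxon2 and taxon3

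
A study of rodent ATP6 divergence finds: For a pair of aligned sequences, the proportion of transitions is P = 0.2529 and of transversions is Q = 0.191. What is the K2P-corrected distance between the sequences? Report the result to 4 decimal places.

0.7170

Under the Kimura two-parameter model, d = −½ ln(1 − 2P − Q) − ¼ ln(1 − 2Q).
1 − 2P − Q = 0.3032, giving −½ ln(0.3032) = 0.596681.
1 − 2Q = 0.618, giving −¼ ln(0.618) = 0.120317.
d = 0.596681 + 0.120317 = 0.716998.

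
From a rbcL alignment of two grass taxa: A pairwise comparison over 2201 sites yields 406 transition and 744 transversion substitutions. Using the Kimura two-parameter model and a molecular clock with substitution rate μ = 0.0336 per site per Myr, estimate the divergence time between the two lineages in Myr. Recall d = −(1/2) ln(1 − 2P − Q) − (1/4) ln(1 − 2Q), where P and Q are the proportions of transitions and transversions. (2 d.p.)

13.33

P = 406/2201 ≈ 0.184462 and Q = 744/2201 ≈ 0.338028.
Under the Kimura two-parameter model, d = −½ ln(1 − 2P − Q) − ¼ ln(1 − 2Q).
1 − 2P − Q = 0.293048, giving −½ ln(0.293048) = 0.613709.
1 − 2Q = 0.323944, giving −¼ ln(0.323944) = 0.281796.
d = 0.613709 + 0.281796 = 0.895505.
Under a molecular clock d = 2μt, so t = d/(2μ) = 0.895505 / (2 × 0.0336) = 13.33 Myr.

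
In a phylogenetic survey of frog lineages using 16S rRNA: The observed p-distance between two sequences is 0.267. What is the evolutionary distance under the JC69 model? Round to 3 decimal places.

0.330

d = −(3/4) ln(1 − 4p/3) = −0.75 ln(1 − 0.356) = −0.75 ln(0.644)
  = −0.75 × (-0.440057) = 0.330043 substitutions/site.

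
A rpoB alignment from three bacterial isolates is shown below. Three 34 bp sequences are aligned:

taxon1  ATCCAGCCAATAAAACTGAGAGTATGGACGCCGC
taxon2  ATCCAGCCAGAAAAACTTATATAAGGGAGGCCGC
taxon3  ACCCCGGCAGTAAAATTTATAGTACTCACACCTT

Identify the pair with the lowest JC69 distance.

taxon1 and taxon2

taxon1–taxon2: 8/34 differ, p = 0.235, d = 0.282.
taxon1–taxon3: 13/34 differ, p = 0.382, d = 0.535.
taxon2–taxon3: 14/34 differ, p = 0.412, d = 0.597.
The smallest distance is between taxon1 and taxon2.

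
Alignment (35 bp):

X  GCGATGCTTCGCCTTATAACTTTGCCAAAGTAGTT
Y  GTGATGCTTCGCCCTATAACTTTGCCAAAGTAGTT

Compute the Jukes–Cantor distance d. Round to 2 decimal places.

0.06

The sequences differ at 2 of 35 sites (2, 14), so p = 2/35 ≈ 0.057143.
d = −(3/4) ln(1 − 4p/3) = −0.75 ln(1 − 0.076191) = −0.75 ln(0.923809)
  = −0.75 × (-0.079250) = 0.059438 substitutions/site.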